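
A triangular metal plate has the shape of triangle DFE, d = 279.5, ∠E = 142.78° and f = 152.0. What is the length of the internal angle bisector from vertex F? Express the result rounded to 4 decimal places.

330.5993

By the law of cosines, e² = d² + f² − 2·d·f·cos E = 1.6889e+05, so e ≈ 410.96.
Law of cosines again: cos F = (e² + d² − f²)/(2·e·d) ≈ 0.97465, so ∠F ≈ 12.93°.
The bisector from F has length 2·e·d·cos(∠F/2)/(e+d) ≈ 330.6.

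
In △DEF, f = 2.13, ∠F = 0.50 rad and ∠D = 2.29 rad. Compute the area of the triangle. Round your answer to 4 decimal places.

The third angle is ∠E = π − ∠F − ∠D = 0.352 rad.
Law of sines: d = f·sin D/sin F ≈ 3.3425.
Law of sines: e = f·sin E/sin F ≈ 1.5301.
Area = ½·f·d·sin E ≈ 1.2259.

1.2259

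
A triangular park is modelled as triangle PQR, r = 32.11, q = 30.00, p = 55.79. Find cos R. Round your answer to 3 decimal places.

By the law of cosines, cos R = (p² + q² − r²) / (2·p·q) ≈ 0.89068, so ∠R ≈ 27.04°.

0.891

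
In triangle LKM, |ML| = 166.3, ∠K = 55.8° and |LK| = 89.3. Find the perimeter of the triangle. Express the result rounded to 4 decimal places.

perimeter ≈ 454.7928

Law of sines: sin M = |LK|·sin K/|ML| ≈ 0.44413.
Since |ML| ≥ |LK|, only the acute value applies: ∠M ≈ 26.37°.
Then ∠L = 180° − ∠K − ∠M ≈ 97.83°.
Law of sines gives |KM| = |ML|·sin L/sin K ≈ 199.19.
Semiperimeter s = (199.19+166.3+89.3)/2 = 227.4.
Perimeter = 199.19 + 166.3 + 89.3 = 454.79.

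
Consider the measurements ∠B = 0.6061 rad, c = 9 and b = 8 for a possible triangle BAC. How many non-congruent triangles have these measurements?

2

c·sin B = 9·sin(0.6061 rad) ≈ 5.127.
Since c sin B < b < c (5.127 < 8 < 9), two triangles exist.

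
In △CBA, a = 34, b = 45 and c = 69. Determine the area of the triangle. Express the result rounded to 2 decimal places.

655.13

Semiperimeter s = (69 + 45 + 34)/2 = 74.
Heron's formula: area = √(74·5·29·40) ≈ 655.13.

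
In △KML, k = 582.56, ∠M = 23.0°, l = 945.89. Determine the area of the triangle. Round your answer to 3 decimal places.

Area = ½·l·k·sin M ≈ 1.0765e+05.

107653.787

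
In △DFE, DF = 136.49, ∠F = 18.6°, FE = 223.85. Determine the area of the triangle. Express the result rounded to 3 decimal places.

4872.628

Area = ½·DF·FE·sin F ≈ 4872.6.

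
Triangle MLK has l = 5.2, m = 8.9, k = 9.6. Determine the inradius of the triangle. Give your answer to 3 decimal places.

Semiperimeter s = (8.9 + 5.2 + 9.6)/2 = 11.85.
Heron's formula: area = √(11.85·2.95·6.65·2.25) ≈ 22.87.
Inradius = area/s = 22.87/11.85 ≈ 1.93.

1.930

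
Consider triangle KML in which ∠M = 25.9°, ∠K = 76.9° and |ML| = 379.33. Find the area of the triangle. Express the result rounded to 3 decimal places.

31463.838

The third angle is ∠L = 180° − ∠K − ∠M = 77.20°.
Law of sines: |LK| = |ML|·sin M/sin K ≈ 170.12.
Law of sines: |KM| = |ML|·sin L/sin K ≈ 379.79.
Area = ½·|ML|·|LK|·sin L ≈ 31464.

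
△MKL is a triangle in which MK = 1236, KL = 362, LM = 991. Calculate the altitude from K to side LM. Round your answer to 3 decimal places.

295.453

Semiperimeter s = (362 + 991 + 1236)/2 = 1294.5.
Heron's formula: area = √(1294.5·932.5·303.5·58.5) ≈ 1.464e+05.
The altitude from K has length 2·area/LM ≈ 295.45.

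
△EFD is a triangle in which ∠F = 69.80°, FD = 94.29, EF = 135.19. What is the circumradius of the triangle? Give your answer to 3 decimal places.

72.197

By the law of cosines, DE² = EF² + FD² − 2·EF·FD·cos F = 18364, so DE ≈ 135.51.
Area = ½·EF·FD·sin F ≈ 5981.5.
Circumradius = DE/(2 sin F) ≈ 72.197.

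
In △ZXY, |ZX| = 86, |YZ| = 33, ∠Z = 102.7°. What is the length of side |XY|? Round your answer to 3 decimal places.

By the law of cosines, |XY|² = |YZ|² + |ZX|² − 2·|YZ|·|ZX|·cos Z = 9732.8, so |XY| ≈ 98.655.

98.655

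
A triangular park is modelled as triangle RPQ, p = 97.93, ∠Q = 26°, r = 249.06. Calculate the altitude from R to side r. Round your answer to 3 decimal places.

By the law of cosines, q² = r² + p² − 2·r·p·cos Q = 27777, so q ≈ 166.66.
Area = ½·r·p·sin Q ≈ 5346.
The altitude from R has length 2·area/r ≈ 42.93.

h_R ≈ 42.930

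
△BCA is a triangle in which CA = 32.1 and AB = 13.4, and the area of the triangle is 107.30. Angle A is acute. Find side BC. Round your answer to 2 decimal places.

From area = ½·CA·AB·sin A, we get sin A = 2·area/(CA·AB) ≈ 0.49891.
Taking the acute solution, ∠A ≈ 29.93°.
Law of cosines then gives BC ≈ 21.55.

21.55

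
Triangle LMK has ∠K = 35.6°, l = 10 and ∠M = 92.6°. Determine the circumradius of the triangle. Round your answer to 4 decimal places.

The third angle is ∠L = 180° − ∠M − ∠K = 51.80°.
Law of sines: m = l·sin M/sin L ≈ 12.712.
Law of sines: k = l·sin K/sin L ≈ 7.4075.
Circumradius = l/(2 sin L) ≈ 6.3625.

R ≈ 6.3625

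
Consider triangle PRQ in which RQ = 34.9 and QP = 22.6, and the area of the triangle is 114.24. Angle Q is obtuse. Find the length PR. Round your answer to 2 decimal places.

From area = ½·RQ·QP·sin Q, we get sin Q = 2·area/(RQ·QP) ≈ 0.28968.
Taking the obtuse solution, ∠Q ≈ 163.16°.
Law of cosines then gives PR ≈ 56.909.

56.91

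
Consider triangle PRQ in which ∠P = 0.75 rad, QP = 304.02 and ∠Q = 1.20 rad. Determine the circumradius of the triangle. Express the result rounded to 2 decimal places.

163.63

The third angle is ∠R = π − ∠Q − ∠P = 1.192 rad.
Law of sines: RQ = QP·sin P/sin R ≈ 223.08.
Law of sines: PR = QP·sin Q/sin R ≈ 305.03.
Circumradius = QP/(2 sin R) ≈ 163.63.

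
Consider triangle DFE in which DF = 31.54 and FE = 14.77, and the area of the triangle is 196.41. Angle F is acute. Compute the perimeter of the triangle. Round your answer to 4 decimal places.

From area = ½·DF·FE·sin F, we get sin F = 2·area/(DF·FE) ≈ 0.84324.
Taking the acute solution, ∠F ≈ 57.48°.
Law of cosines then gives ED ≈ 26.685.
Perimeter = 14.77 + 26.685 + 31.54 = 72.995.

perimeter ≈ 72.9953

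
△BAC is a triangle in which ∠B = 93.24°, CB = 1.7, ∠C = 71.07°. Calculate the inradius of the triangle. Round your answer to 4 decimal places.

0.7249

The third angle is ∠A = 180° − ∠C − ∠B = 15.69°.
Law of sines: AC = CB·sin B/sin A ≈ 6.2762.
Law of sines: BA = CB·sin C/sin A ≈ 5.9462.
Area = ½·CB·AC·sin C ≈ 5.0462.
Semiperimeter s = (6.2762+1.7+5.9462)/2 = 6.9612.
Inradius = area/s = 5.0462/6.9612 ≈ 0.72491.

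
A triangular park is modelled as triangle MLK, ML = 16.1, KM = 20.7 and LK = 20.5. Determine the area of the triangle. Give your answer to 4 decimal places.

area ≈ 152.6323

Semiperimeter s = (20.5 + 20.7 + 16.1)/2 = 28.65.
Heron's formula: area = √(28.65·8.15·7.95·12.55) ≈ 152.63.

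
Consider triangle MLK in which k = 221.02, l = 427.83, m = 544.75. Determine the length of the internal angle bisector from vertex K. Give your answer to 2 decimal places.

By the law of cosines, cos K = (m² + l² − k²) / (2·m·l) ≈ 0.92453, so ∠K ≈ 22.40°.
The bisector from K has length 2·m·l·cos(∠K/2)/(m+l) ≈ 470.13.

t_K ≈ 470.13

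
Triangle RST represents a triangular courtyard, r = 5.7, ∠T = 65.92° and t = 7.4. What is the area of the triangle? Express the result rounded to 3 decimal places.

Law of sines: sin R = r·sin T/t ≈ 0.70324.
Since t ≥ r, only the acute value applies: ∠R ≈ 44.69°.
Then ∠S = 180° − ∠T − ∠R ≈ 69.39°.
Law of sines gives s = t·sin S/sin T ≈ 7.5867.
Area = ½·t·r·sin S ≈ 19.741.

area ≈ 19.741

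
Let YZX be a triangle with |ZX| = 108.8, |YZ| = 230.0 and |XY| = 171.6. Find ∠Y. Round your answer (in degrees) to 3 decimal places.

By the law of cosines, cos Y = (|XY|² + |YZ|² − |ZX|²) / (2·|XY|·|YZ|) ≈ 0.89324, so ∠Y ≈ 26.72°.

26.716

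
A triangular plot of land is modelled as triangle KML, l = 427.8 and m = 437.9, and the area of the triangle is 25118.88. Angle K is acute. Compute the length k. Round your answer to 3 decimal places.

117.583

From area = ½·m·l·sin K, we get sin K = 2·area/(m·l) ≈ 0.26817.
Taking the acute solution, ∠K ≈ 15.56°.
Law of cosines then gives k ≈ 117.58.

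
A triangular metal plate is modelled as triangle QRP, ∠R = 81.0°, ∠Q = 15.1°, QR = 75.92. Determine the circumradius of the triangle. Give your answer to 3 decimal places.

The third angle is ∠P = 180° − ∠Q − ∠R = 83.90°.
Law of sines: RP = QR·sin Q/sin P ≈ 19.89.
Law of sines: PQ = QR·sin R/sin P ≈ 75.412.
Circumradius = QR/(2 sin P) ≈ 38.176.

38.176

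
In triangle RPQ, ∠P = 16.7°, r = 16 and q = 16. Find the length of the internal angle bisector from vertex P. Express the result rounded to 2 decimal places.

By the law of cosines, p² = q² + r² − 2·q·r·cos P = 21.595, so p ≈ 4.647.
The bisector from P has length 2·q·r·cos(∠P/2)/(q+r) ≈ 15.83.

15.83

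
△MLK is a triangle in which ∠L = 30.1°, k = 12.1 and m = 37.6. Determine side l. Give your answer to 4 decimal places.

27.8020

By the law of cosines, l² = k² + m² − 2·k·m·cos L = 772.95, so l ≈ 27.802.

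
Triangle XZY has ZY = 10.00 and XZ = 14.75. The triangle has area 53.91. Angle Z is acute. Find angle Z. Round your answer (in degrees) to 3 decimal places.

From area = ½·XZ·ZY·sin Z, we get sin Z = 2·area/(XZ·ZY) ≈ 0.73098.
Taking the acute solution, ∠Z ≈ 46.97°.

46.969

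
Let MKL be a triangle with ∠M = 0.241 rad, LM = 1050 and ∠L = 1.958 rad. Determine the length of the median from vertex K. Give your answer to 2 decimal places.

The third angle is ∠K = π − ∠L − ∠M = 0.943 rad.
Law of sines: KL = LM·sin M/sin K ≈ 309.74.
Law of sines: MK = LM·sin L/sin K ≈ 1201.7.
Median from K: ½√(2·MK² + 2·KL² − LM²) ≈ 703.12.

m_K ≈ 703.12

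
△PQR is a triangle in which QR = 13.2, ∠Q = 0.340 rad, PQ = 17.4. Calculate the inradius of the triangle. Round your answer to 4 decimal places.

2.0574

By the law of cosines, RP² = PQ² + QR² − 2·PQ·QR·cos Q = 43.936, so RP ≈ 6.6284.
Area = ½·PQ·QR·sin Q ≈ 38.298.
Semiperimeter s = (13.2+6.6284+17.4)/2 = 18.614.
Inradius = area/s = 38.298/18.614 ≈ 2.0574.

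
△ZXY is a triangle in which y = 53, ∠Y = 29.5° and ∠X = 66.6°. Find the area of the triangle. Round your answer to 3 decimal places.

The third angle is ∠Z = 180° − ∠X − ∠Y = 83.90°.
Law of sines: z = y·sin Z/sin Y ≈ 107.02.
Law of sines: x = y·sin X/sin Y ≈ 98.779.
Area = ½·y·z·sin X ≈ 2602.8.

area ≈ 2602.816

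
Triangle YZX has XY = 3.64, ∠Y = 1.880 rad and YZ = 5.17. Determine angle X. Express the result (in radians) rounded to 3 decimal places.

0.757

By the law of cosines, ZX² = XY² + YZ² − 2·XY·YZ·cos Y = 51.432, so ZX ≈ 7.1716.
Law of cosines again: cos X = (ZX² + XY² − YZ²)/(2·ZX·XY) ≈ 0.72693, so ∠X ≈ 0.757 rad.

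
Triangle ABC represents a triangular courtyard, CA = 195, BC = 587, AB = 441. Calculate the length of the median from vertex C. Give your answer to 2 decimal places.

377.73

Median from C: ½√(2·BC² + 2·CA² − AB²) ≈ 377.73.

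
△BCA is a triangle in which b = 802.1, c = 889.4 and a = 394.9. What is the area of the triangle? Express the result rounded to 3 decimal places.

Semiperimeter s = (802.1 + 889.4 + 394.9)/2 = 1043.2.
Heron's formula: area = √(1043.2·241.1·153.8·648.3) ≈ 1.5836e+05.

area ≈ 158361.123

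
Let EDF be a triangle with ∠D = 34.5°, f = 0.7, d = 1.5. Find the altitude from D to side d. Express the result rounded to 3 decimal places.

h_D ≈ 0.535

Law of sines: sin F = f·sin D/d ≈ 0.26432.
Since d ≥ f, only the acute value applies: ∠F ≈ 15.33°.
Then ∠E = 180° − ∠D − ∠F ≈ 130.17°.
Law of sines gives e = d·sin E/sin D ≈ 2.0235.
Area = ½·d·f·sin E ≈ 0.40115.
The altitude from D has length 2·area/d ≈ 0.53487.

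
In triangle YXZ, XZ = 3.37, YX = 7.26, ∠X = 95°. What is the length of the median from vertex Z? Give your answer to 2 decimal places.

By the law of cosines, ZY² = YX² + XZ² − 2·YX·XZ·cos X = 68.329, so ZY ≈ 8.2662.
Median from Z: ½√(2·XZ² + 2·ZY² − YX²) ≈ 5.1639.

5.16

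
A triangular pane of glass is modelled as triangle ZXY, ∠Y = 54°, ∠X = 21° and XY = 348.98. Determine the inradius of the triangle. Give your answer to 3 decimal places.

r ≈ 47.428

The third angle is ∠Z = 180° − ∠X − ∠Y = 105.00°.
Law of sines: YZ = XY·sin X/sin Z ≈ 129.48.
Law of sines: ZX = XY·sin Y/sin Z ≈ 292.29.
Area = ½·XY·YZ·sin Y ≈ 18277.
Semiperimeter s = (348.98+129.48+292.29)/2 = 385.37.
Inradius = area/s = 18277/385.37 ≈ 47.428.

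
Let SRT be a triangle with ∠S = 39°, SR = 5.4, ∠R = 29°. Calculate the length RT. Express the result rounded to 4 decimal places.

3.6652

The third angle is ∠T = 180° − ∠S − ∠R = 112.00°.
Law of sines: RT = SR·sin S/sin T ≈ 3.6652.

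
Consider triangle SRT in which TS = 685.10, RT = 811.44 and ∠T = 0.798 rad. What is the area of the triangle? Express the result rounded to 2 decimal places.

Area = ½·RT·TS·sin T ≈ 1.9901e+05.

area ≈ 199007.71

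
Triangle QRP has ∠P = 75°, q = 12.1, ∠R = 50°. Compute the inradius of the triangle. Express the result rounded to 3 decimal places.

The third angle is ∠Q = 180° − ∠R − ∠P = 55.00°.
Law of sines: r = q·sin R/sin Q ≈ 11.316.
Law of sines: p = q·sin P/sin Q ≈ 14.268.
Area = ½·q·r·sin P ≈ 66.126.
Semiperimeter s = (12.1+11.316+14.268)/2 = 18.842.
Inradius = area/s = 66.126/18.842 ≈ 3.5096.

3.510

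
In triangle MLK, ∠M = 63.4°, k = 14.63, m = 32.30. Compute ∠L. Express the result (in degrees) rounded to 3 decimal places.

∠L ≈ 92.709°

Law of sines: sin K = k·sin M/m ≈ 0.40500.
Since m ≥ k, only the acute value applies: ∠K ≈ 23.89°.
Then ∠L = 180° − ∠M − ∠K ≈ 92.71°.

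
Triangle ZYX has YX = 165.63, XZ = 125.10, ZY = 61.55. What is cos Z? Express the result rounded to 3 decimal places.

-0.519

By the law of cosines, cos Z = (XZ² + ZY² − YX²) / (2·XZ·ZY) ≈ -0.51915, so ∠Z ≈ 121.28°.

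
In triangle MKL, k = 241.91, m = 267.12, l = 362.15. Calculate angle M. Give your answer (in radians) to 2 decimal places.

By the law of cosines, cos M = (k² + l² − m²) / (2·k·l) ≈ 0.67528, so ∠M ≈ 0.829 rad.

∠M ≈ 0.83 rad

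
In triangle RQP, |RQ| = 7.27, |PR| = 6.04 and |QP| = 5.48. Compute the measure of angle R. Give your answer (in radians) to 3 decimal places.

By the law of cosines, cos R = (|PR|² + |RQ|² − |QP|²) / (2·|PR|·|RQ|) ≈ 0.67528, so ∠R ≈ 0.8295 rad.

0.829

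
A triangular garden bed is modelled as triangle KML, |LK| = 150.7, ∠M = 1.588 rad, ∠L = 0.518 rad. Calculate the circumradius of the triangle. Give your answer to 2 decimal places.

The third angle is ∠K = π − ∠M − ∠L = 1.036 rad.
Law of sines: |ML| = |LK|·sin K/sin M ≈ 129.65.
Law of sines: |KM| = |LK|·sin L/sin M ≈ 74.629.
Circumradius = |LK|/(2 sin M) ≈ 75.361.

75.36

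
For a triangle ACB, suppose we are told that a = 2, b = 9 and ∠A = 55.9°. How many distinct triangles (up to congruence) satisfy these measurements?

0

b·sin A = 9·sin(55.9°) ≈ 7.453.
Since a = 2 < 7.453 = b sin A, no triangle exists.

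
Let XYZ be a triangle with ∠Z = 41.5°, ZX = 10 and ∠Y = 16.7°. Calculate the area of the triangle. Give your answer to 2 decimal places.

The third angle is ∠X = 180° − ∠Y − ∠Z = 121.80°.
Law of sines: YZ = ZX·sin X/sin Y ≈ 29.576.
Law of sines: XY = ZX·sin Z/sin Y ≈ 23.059.
Area = ½·ZX·YZ·sin Z ≈ 97.988.

area ≈ 97.99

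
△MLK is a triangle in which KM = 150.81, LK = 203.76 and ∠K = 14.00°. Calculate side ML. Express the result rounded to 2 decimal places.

By the law of cosines, ML² = LK² + KM² − 2·LK·KM·cos K = 4629.3, so ML ≈ 68.039.

68.04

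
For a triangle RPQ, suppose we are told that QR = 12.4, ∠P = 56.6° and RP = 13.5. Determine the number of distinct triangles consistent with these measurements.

RP·sin P = 13.5·sin(56.6°) ≈ 11.27.
Since RP sin P < QR < RP (11.27 < 12.4 < 13.5), two triangles exist.

2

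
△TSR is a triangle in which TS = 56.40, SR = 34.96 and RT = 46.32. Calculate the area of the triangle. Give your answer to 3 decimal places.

Semiperimeter s = (34.96 + 46.32 + 56.4)/2 = 68.84.
Heron's formula: area = √(68.84·33.88·22.52·12.44) ≈ 808.33.

808.326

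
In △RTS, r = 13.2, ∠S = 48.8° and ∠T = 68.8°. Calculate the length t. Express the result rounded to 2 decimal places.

The third angle is ∠R = 180° − ∠T − ∠S = 62.40°.
Law of sines: t = r·sin T/sin R ≈ 13.887.

13.89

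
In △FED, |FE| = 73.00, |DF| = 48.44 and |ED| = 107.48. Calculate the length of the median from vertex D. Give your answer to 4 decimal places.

Median from D: ½√(2·|ED|² + 2·|DF|² − |FE|²) ≈ 74.946.

m_D ≈ 74.9463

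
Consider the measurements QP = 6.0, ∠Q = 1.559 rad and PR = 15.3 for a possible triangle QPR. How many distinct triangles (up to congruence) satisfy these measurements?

QP·sin Q = 6.0·sin(1.559 rad) ≈ 6.
Since PR ≥ QP, exactly one triangle exists.

1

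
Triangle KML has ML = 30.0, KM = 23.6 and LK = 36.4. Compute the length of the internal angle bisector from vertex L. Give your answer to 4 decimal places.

30.8878

By the law of cosines, cos L = (ML² + LK² − KM²) / (2·ML·LK) ≈ 0.76374, so ∠L ≈ 40.21°.
The bisector from L has length 2·ML·LK·cos(∠L/2)/(ML+LK) ≈ 30.888.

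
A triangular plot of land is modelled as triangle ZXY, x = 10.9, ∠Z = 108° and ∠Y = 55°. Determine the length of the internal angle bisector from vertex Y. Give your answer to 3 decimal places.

14.790

The third angle is ∠X = 180° − ∠Y − ∠Z = 17.00°.
Law of sines: z = x·sin Z/sin X ≈ 35.457.
Law of sines: y = x·sin Y/sin X ≈ 30.539.
The bisector from Y has length 2·z·x·cos(∠Y/2)/(z+x) ≈ 14.79.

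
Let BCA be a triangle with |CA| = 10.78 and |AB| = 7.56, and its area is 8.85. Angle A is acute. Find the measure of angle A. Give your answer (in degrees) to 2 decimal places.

12.54

From area = ½·|CA|·|AB|·sin A, we get sin A = 2·area/(|CA|·|AB|) ≈ 0.21719.
Taking the acute solution, ∠A ≈ 12.54°.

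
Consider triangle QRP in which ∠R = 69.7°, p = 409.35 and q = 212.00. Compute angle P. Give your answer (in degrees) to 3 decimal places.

By the law of cosines, r² = p² + q² − 2·p·q·cos R = 1.523e+05, so r ≈ 390.25.
Law of cosines again: cos P = (q² + r² − p²)/(2·q·r) ≈ 0.17933, so ∠P ≈ 79.67°.

∠P ≈ 79.670°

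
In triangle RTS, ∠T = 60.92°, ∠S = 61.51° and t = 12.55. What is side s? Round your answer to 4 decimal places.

The third angle is ∠R = 180° − ∠T − ∠S = 57.57°.
Law of sines: s = t·sin S/sin T ≈ 12.621.

12.6212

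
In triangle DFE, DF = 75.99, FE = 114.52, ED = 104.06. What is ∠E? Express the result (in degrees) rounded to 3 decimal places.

By the law of cosines, cos E = (FE² + ED² − DF²) / (2·FE·ED) ≈ 0.76231, so ∠E ≈ 40.33°.

40.332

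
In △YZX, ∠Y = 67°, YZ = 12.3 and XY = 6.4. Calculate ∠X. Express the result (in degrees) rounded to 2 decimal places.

By the law of cosines, ZX² = XY² + YZ² − 2·XY·YZ·cos Y = 130.73, so ZX ≈ 11.434.
Law of cosines again: cos X = (ZX² + XY² − YZ²)/(2·ZX·XY) ≈ 0.13941, so ∠X ≈ 81.99°.

∠X ≈ 81.99°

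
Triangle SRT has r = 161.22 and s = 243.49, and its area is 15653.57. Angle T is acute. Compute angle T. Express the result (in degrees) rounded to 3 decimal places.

52.894

From area = ½·s·r·sin T, we get sin T = 2·area/(s·r) ≈ 0.79752.
Taking the acute solution, ∠T ≈ 52.89°.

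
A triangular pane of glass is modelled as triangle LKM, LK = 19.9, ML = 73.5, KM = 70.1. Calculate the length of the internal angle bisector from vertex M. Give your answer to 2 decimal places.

71.09

By the law of cosines, cos M = (KM² + ML² − LK²) / (2·KM·ML) ≈ 0.96269, so ∠M ≈ 15.70°.
The bisector from M has length 2·KM·ML·cos(∠M/2)/(KM+ML) ≈ 71.087.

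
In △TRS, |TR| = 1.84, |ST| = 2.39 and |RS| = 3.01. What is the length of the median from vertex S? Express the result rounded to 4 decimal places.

Median from S: ½√(2·|RS|² + 2·|ST|² − |TR|²) ≈ 2.5573.

m_S ≈ 2.5573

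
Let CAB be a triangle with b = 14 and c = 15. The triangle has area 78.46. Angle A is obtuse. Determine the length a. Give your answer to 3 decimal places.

26.460

From area = ½·b·c·sin A, we get sin A = 2·area/(b·c) ≈ 0.74724.
Taking the obtuse solution, ∠A ≈ 131.65°.
Law of cosines then gives a ≈ 26.46.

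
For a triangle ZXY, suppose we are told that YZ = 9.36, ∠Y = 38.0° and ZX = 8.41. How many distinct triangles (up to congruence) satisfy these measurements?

YZ·sin Y = 9.36·sin(38.0°) ≈ 5.763.
Since YZ sin Y < ZX < YZ (5.763 < 8.41 < 9.36), two triangles exist.

2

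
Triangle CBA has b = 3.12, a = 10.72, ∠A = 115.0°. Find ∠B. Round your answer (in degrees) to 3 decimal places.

Law of sines: sin B = b·sin A/a ≈ 0.26378.
Since a ≥ b, only the acute value applies: ∠B ≈ 15.29°.
Then ∠C = 180° − ∠A − ∠B ≈ 49.71°.

∠B ≈ 15.294°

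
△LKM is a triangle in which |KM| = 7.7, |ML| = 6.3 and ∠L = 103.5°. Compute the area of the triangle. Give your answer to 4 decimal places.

9.7843

Law of sines: sin K = |ML|·sin L/|KM| ≈ 0.79558.
Since |KM| ≥ |ML|, only the acute value applies: ∠K ≈ 52.71°.
Then ∠M = 180° − ∠L − ∠K ≈ 23.79°.
Law of sines gives |LK| = |KM|·sin M/sin L ≈ 3.1944.
Area = ½·|KM|·|ML|·sin M ≈ 9.7843.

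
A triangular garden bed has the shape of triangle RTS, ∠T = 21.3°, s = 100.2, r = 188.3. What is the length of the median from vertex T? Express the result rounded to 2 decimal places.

By the law of cosines, t² = s² + r² − 2·s·r·cos T = 10339, so t ≈ 101.68.
Median from T: ½√(2·s² + 2·r² − t²) ≈ 142.

m_T ≈ 142.00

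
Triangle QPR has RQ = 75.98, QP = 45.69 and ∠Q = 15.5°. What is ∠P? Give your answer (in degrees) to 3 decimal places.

By the law of cosines, PR² = RQ² + QP² − 2·RQ·QP·cos Q = 1170, so PR ≈ 34.205.
Law of cosines again: cos P = (QP² + PR² − RQ²)/(2·QP·PR) ≈ -0.80475, so ∠P ≈ 143.59°.

∠P ≈ 143.586°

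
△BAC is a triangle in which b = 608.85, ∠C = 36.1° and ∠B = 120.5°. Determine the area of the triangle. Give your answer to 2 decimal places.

area ≈ 50336.45

The third angle is ∠A = 180° − ∠C − ∠B = 23.40°.
Law of sines: a = b·sin A/sin B ≈ 280.64.
Law of sines: c = b·sin C/sin B ≈ 416.34.
Area = ½·b·a·sin C ≈ 50336.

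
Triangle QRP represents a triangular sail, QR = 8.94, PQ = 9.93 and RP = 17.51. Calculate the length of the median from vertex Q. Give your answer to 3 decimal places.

3.552

Median from Q: ½√(2·PQ² + 2·QR² − RP²) ≈ 3.5517.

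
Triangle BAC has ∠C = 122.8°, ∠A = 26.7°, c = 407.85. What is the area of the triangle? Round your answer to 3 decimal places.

The third angle is ∠B = 180° − ∠A − ∠C = 30.50°.
Law of sines: b = c·sin B/sin C ≈ 246.26.
Law of sines: a = c·sin A/sin C ≈ 218.01.
Area = ½·c·b·sin A ≈ 22564.

22564.331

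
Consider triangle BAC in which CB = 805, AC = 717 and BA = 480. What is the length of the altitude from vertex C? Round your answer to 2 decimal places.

h_C ≈ 709.92

Semiperimeter s = (717 + 805 + 480)/2 = 1001.
Heron's formula: area = √(1001·284·196·521) ≈ 1.7038e+05.
The altitude from C has length 2·area/BA ≈ 709.92.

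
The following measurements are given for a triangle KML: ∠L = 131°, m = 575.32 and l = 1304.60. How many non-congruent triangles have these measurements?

1

m·sin L = 575.32·sin(131°) ≈ 434.2.
Since ∠L is not acute, a triangle exists only if l > m; here l > m, so there is exactly one triangle.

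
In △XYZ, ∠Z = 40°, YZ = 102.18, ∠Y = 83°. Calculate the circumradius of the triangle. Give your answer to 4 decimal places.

60.9178

The third angle is ∠X = 180° − ∠Y − ∠Z = 57.00°.
Law of sines: ZX = YZ·sin Y/sin X ≈ 120.93.
Law of sines: XY = YZ·sin Z/sin X ≈ 78.314.
Circumradius = YZ/(2 sin X) ≈ 60.918.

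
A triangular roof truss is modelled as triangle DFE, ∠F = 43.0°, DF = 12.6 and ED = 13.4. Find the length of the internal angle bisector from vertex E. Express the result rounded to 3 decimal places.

Law of sines: sin E = DF·sin F/ED ≈ 0.64128.
Since ED ≥ DF, only the acute value applies: ∠E ≈ 39.89°.
Then ∠D = 180° − ∠F − ∠E ≈ 97.11°.
Law of sines gives FE = ED·sin D/sin F ≈ 19.497.
The bisector from E has length 2·FE·ED·cos(∠E/2)/(FE+ED) ≈ 14.931.

t_E ≈ 14.931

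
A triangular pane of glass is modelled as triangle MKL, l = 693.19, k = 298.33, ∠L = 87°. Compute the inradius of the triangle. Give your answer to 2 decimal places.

Law of sines: sin K = k·sin L/l ≈ 0.42978.
Since l ≥ k, only the acute value applies: ∠K ≈ 25.45°.
Then ∠M = 180° − ∠L − ∠K ≈ 67.55°.
Law of sines gives m = l·sin M/sin L ≈ 641.52.
Area = ½·l·k·sin M ≈ 95561.
Semiperimeter s = (641.52+298.33+693.19)/2 = 816.52.
Inradius = area/s = 95561/816.52 ≈ 117.03.

117.03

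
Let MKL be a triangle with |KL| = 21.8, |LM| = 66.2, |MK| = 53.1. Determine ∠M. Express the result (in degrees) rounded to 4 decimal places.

∠M ≈ 16.9003°

By the law of cosines, cos M = (|LM|² + |MK|² − |KL|²) / (2·|LM|·|MK|) ≈ 0.95681, so ∠M ≈ 16.90°.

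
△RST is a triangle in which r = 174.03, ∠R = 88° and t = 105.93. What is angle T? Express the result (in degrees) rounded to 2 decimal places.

∠T ≈ 37.47°

Law of sines: sin T = t·sin R/r ≈ 0.60832.
Since r ≥ t, only the acute value applies: ∠T ≈ 37.47°.
Then ∠S = 180° − ∠R − ∠T ≈ 54.53°.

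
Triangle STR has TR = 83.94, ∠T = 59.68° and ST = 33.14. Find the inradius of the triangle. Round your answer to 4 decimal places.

12.6300

By the law of cosines, RS² = ST² + TR² − 2·ST·TR·cos T = 5335.5, so RS ≈ 73.045.
Area = ½·ST·TR·sin T ≈ 1200.6.
Semiperimeter s = (83.94+73.045+33.14)/2 = 95.062.
Inradius = area/s = 1200.6/95.062 ≈ 12.63.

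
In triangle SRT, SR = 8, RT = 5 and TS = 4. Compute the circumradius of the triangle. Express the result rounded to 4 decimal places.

By the law of cosines, cos S = (TS² + SR² − RT²) / (2·TS·SR) ≈ 0.85938, so ∠S ≈ 30.75°.
Circumradius = RT/(2 sin S) ≈ 4.8891.

4.8891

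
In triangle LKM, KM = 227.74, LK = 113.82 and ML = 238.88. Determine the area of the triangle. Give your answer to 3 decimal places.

area ≈ 12814.787

Semiperimeter s = (227.74 + 238.88 + 113.82)/2 = 290.22.
Heron's formula: area = √(290.22·62.48·51.34·176.4) ≈ 12815.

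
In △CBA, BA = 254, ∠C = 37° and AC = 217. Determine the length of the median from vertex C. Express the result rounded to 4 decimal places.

m_C ≈ 289.6870

Law of sines: sin B = AC·sin C/BA ≈ 0.51415.
Since BA ≥ AC, only the acute value applies: ∠B ≈ 30.94°.
Then ∠A = 180° − ∠C − ∠B ≈ 112.06°.
Law of sines gives CB = BA·sin A/sin C ≈ 391.16.
Median from C: ½√(2·AC² + 2·CB² − BA²) ≈ 289.69.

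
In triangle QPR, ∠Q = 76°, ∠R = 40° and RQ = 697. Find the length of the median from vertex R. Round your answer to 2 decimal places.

m_R ≈ 681.08

The third angle is ∠P = 180° − ∠R − ∠Q = 64.00°.
Law of sines: PR = RQ·sin Q/sin P ≈ 752.45.
Law of sines: QP = RQ·sin R/sin P ≈ 498.47.
Median from R: ½√(2·PR² + 2·RQ² − QP²) ≈ 681.08.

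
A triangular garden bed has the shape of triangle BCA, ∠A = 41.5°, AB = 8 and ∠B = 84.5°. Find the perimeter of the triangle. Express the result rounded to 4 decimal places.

The third angle is ∠C = 180° − ∠A − ∠B = 54.00°.
Law of sines: CA = AB·sin B/sin C ≈ 9.843.
Law of sines: BC = AB·sin A/sin C ≈ 6.5523.
Semiperimeter s = (9.843+8+6.5523)/2 = 12.198.
Perimeter = 9.843 + 8 + 6.5523 = 24.395.

perimeter ≈ 24.3954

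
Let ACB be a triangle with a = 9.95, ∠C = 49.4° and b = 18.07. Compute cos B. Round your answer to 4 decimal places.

cos B ≈ -0.1308

By the law of cosines, c² = b² + a² − 2·b·a·cos C = 191.51, so c ≈ 13.839.
Law of cosines again: cos B = (a² + c² − b²)/(2·a·c) ≈ -0.13075, so ∠B ≈ 97.51°.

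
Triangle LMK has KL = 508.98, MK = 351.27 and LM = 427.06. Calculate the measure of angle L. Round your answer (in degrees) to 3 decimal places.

By the law of cosines, cos L = (KL² + LM² − MK²) / (2·KL·LM) ≈ 0.73160, so ∠L ≈ 42.98°.

∠L ≈ 42.979°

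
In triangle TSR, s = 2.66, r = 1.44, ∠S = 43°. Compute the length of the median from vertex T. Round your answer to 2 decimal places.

Law of sines: sin R = r·sin S/s ≈ 0.36920.
Since s ≥ r, only the acute value applies: ∠R ≈ 21.67°.
Then ∠T = 180° − ∠S − ∠R ≈ 115.33°.
Law of sines gives t = s·sin T/sin S ≈ 3.5252.
Median from T: ½√(2·s² + 2·r² − t²) ≈ 1.2115.

m_T ≈ 1.21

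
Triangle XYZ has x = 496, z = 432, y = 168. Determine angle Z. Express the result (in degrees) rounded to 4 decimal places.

58.2826

By the law of cosines, cos Z = (x² + y² − z²) / (2·x·y) ≈ 0.52573, so ∠Z ≈ 58.28°.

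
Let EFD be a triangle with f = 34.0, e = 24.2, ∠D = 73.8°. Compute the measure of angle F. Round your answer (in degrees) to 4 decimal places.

65.7404

By the law of cosines, d² = e² + f² − 2·e·f·cos D = 1282.5, so d ≈ 35.812.
Law of cosines again: cos F = (d² + e² − f²)/(2·d·e) ≈ 0.41087, so ∠F ≈ 65.74°.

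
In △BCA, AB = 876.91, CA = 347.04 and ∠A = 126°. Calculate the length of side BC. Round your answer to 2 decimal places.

By the law of cosines, BC² = CA² + AB² − 2·CA·AB·cos A = 1.2472e+06, so BC ≈ 1116.8.

1116.76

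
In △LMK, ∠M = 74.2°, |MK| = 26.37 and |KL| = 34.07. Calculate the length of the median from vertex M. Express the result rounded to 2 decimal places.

Law of sines: sin L = |MK|·sin M/|KL| ≈ 0.74475.
Since |KL| ≥ |MK|, only the acute value applies: ∠L ≈ 48.14°.
Then ∠K = 180° − ∠M − ∠L ≈ 57.66°.
Law of sines gives |LM| = |KL|·sin K/sin M ≈ 29.916.
Median from M: ½√(2·|LM|² + 2·|MK|² − |KL|²) ≈ 22.472.

m_M ≈ 22.47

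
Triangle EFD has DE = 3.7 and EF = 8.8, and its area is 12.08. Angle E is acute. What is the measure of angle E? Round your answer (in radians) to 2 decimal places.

From area = ½·DE·EF·sin E, we get sin E = 2·area/(DE·EF) ≈ 0.74201.
Taking the acute solution, ∠E ≈ 0.836 rad.

0.84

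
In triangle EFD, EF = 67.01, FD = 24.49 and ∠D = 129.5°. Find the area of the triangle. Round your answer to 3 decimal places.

460.264

Law of sines: sin E = FD·sin D/EF ≈ 0.28200.
Since EF ≥ FD, only the acute value applies: ∠E ≈ 16.38°.
Then ∠F = 180° − ∠D − ∠E ≈ 34.12°.
Law of sines gives DE = EF·sin F/sin D ≈ 48.713.
Area = ½·EF·FD·sin F ≈ 460.26.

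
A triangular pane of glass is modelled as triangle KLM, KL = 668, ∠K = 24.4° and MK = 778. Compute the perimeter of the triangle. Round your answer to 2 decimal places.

By the law of cosines, LM² = MK² + KL² − 2·MK·KL·cos K = 1.0494e+05, so LM ≈ 323.94.
Semiperimeter s = (323.94+778+668)/2 = 884.97.
Perimeter = 323.94 + 778 + 668 = 1769.9.

1769.94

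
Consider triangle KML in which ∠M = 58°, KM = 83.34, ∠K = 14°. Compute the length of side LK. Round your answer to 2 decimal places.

The third angle is ∠L = 180° − ∠K − ∠M = 108.00°.
Law of sines: LK = KM·sin M/sin L ≈ 74.313.

74.31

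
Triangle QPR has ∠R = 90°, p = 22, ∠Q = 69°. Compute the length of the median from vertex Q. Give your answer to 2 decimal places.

The third angle is ∠P = 180° − ∠R − ∠Q = 21.00°.
Law of sines: q = p·sin Q/sin P ≈ 57.312.
Law of sines: r = p·sin R/sin P ≈ 61.389.
Median from Q: ½√(2·p² + 2·r² − q²) ≈ 36.127.

36.13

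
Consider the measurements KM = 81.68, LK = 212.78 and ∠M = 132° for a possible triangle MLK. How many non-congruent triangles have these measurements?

1

KM·sin M = 81.68·sin(132°) ≈ 60.7.
Since ∠M is not acute, a triangle exists only if LK > KM; here LK > KM, so there is exactly one triangle.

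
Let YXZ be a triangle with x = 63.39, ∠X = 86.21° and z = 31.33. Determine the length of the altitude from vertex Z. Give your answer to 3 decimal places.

Law of sines: sin Z = z·sin X/x ≈ 0.49316.
Since x ≥ z, only the acute value applies: ∠Z ≈ 29.55°.
Then ∠Y = 180° − ∠X − ∠Z ≈ 64.24°.
Law of sines gives y = x·sin Y/sin X ≈ 57.216.
Area = ½·x·z·sin Y ≈ 894.33.
The altitude from Z has length 2·area/z ≈ 57.091.

h_Z ≈ 57.091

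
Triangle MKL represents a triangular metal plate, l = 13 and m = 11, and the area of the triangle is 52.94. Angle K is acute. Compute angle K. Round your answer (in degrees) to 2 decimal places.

From area = ½·l·m·sin K, we get sin K = 2·area/(l·m) ≈ 0.74042.
Taking the acute solution, ∠K ≈ 47.77°.

∠K ≈ 47.77°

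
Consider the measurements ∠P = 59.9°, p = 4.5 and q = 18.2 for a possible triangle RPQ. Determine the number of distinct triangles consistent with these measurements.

0

q·sin P = 18.2·sin(59.9°) ≈ 15.75.
Since p = 4.5 < 15.75 = q sin P, no triangle exists.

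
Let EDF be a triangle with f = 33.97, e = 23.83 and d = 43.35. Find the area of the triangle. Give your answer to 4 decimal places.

area ≈ 402.8354

Semiperimeter s = (23.83 + 43.35 + 33.97)/2 = 50.575.
Heron's formula: area = √(50.575·26.745·7.225·16.605) ≈ 402.84.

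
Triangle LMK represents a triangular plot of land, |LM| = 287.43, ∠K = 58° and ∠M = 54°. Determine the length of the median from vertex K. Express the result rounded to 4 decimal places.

The third angle is ∠L = 180° − ∠M − ∠K = 68.00°.
Law of sines: |MK| = |LM|·sin L/sin K ≈ 314.25.
Law of sines: |KL| = |LM|·sin M/sin K ≈ 274.2.
Median from K: ½√(2·|MK|² + 2·|KL|² − |LM|²) ≈ 257.52.

m_K ≈ 257.5192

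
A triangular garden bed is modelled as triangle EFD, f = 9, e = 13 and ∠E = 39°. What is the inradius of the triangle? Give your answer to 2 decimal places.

2.60

Law of sines: sin F = f·sin E/e ≈ 0.43568.
Since e ≥ f, only the acute value applies: ∠F ≈ 25.83°.
Then ∠D = 180° − ∠E − ∠F ≈ 115.17°.
Law of sines gives d = e·sin D/sin E ≈ 18.696.
Area = ½·e·f·sin D ≈ 52.945.
Semiperimeter s = (13+9+18.696)/2 = 20.348.
Inradius = area/s = 52.945/20.348 ≈ 2.602.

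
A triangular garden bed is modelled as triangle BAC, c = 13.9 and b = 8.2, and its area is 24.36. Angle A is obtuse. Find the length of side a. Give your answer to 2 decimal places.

21.60

From area = ½·c·b·sin A, we get sin A = 2·area/(c·b) ≈ 0.42744.
Taking the obtuse solution, ∠A ≈ 154.69°.
Law of cosines then gives a ≈ 21.599.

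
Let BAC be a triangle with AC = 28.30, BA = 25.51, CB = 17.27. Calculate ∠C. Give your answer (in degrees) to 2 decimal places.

62.70

By the law of cosines, cos C = (AC² + CB² − BA²) / (2·AC·CB) ≈ 0.45871, so ∠C ≈ 62.70°.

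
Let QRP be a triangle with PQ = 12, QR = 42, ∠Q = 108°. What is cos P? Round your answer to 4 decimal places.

By the law of cosines, RP² = PQ² + QR² − 2·PQ·QR·cos Q = 2219.5, so RP ≈ 47.111.
Law of cosines again: cos P = (RP² + PQ² − QR²)/(2·RP·PQ) ≈ 0.53020, so ∠P ≈ 57.98°.

cos P ≈ 0.5302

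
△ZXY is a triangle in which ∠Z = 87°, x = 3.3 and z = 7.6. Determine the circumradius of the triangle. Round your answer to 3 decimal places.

R ≈ 3.805

Law of sines: sin X = x·sin Z/z ≈ 0.43362.
Since z ≥ x, only the acute value applies: ∠X ≈ 25.70°.
Then ∠Y = 180° − ∠Z − ∠X ≈ 67.30°.
Law of sines gives y = z·sin Y/sin Z ≈ 7.0211.
Circumradius = z/(2 sin Z) ≈ 3.8052.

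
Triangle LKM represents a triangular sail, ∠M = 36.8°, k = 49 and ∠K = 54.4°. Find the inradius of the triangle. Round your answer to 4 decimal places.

r ≈ 12.1670

The third angle is ∠L = 180° − ∠K − ∠M = 88.80°.
Law of sines: l = k·sin L/sin K ≈ 60.25.
Law of sines: m = k·sin M/sin K ≈ 36.099.
Area = ½·k·l·sin M ≈ 884.23.
Semiperimeter s = (60.25+49+36.099)/2 = 72.674.
Inradius = area/s = 884.23/72.674 ≈ 12.167.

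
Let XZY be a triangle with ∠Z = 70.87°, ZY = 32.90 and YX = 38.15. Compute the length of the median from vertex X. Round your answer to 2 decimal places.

m_X ≈ 31.60

Law of sines: sin X = ZY·sin Z/YX ≈ 0.81476.
Since YX ≥ ZY, only the acute value applies: ∠X ≈ 54.56°.
Then ∠Y = 180° − ∠Z − ∠X ≈ 54.57°.
Law of sines gives XZ = YX·sin Y/sin Z ≈ 32.901.
Median from X: ½√(2·YX² + 2·XZ² − ZY²) ≈ 31.597.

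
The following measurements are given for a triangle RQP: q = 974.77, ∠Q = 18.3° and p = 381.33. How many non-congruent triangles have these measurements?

1

p·sin Q = 381.33·sin(18.3°) ≈ 119.7.
Since q ≥ p, exactly one triangle exists.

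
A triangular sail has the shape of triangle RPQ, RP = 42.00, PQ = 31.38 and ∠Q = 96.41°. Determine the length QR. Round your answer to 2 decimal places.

Law of sines: sin R = PQ·sin Q/RP ≈ 0.74247.
Since RP ≥ PQ, only the acute value applies: ∠R ≈ 47.94°.
Then ∠P = 180° − ∠Q − ∠R ≈ 35.65°.
Law of sines gives QR = RP·sin P/sin Q ≈ 24.631.

24.63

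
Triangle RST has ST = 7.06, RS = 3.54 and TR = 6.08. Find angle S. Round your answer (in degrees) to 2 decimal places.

∠S ≈ 59.45°

By the law of cosines, cos S = (RS² + ST² − TR²) / (2·RS·ST) ≈ 0.50833, so ∠S ≈ 59.45°.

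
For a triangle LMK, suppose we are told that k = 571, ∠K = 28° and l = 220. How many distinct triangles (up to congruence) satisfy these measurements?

1

l·sin K = 220·sin(28°) ≈ 103.3.
Since k ≥ l, exactly one triangle exists.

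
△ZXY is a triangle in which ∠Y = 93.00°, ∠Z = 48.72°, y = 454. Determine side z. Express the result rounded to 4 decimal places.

The third angle is ∠X = 180° − ∠Y − ∠Z = 38.28°.
Law of sines: z = y·sin Z/sin Y ≈ 341.65.

341.6467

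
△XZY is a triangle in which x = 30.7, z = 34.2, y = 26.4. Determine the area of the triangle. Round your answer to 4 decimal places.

area ≈ 387.8458

Semiperimeter s = (30.7 + 34.2 + 26.4)/2 = 45.65.
Heron's formula: area = √(45.65·14.95·11.45·19.25) ≈ 387.85.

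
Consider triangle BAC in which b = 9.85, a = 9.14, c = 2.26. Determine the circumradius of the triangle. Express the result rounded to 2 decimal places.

By the law of cosines, cos B = (a² + c² − b²) / (2·a·c) ≈ -0.20273, so ∠B ≈ 101.70°.
Circumradius = b/(2 sin B) ≈ 5.0294.

5.03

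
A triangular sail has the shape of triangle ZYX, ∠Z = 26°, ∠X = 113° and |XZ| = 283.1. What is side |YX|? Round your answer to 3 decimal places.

189.164

The third angle is ∠Y = 180° − ∠X − ∠Z = 41.00°.
Law of sines: |YX| = |XZ|·sin Z/sin Y ≈ 189.16.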